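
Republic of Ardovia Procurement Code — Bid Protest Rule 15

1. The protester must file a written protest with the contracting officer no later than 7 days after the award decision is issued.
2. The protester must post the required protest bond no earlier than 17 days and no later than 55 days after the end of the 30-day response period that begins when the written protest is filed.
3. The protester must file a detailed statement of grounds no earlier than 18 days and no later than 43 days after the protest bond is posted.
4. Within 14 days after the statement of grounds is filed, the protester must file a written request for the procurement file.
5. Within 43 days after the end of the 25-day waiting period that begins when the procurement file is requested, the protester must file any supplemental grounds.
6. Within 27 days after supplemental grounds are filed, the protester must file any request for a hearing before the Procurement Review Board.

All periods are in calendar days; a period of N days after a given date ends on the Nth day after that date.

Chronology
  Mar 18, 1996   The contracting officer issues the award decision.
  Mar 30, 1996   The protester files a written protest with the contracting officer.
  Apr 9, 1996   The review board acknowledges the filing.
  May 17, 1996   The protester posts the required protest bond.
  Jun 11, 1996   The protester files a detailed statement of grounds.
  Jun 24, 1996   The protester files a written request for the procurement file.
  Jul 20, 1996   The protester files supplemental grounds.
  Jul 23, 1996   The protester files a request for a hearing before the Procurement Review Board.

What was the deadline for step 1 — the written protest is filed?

Mar 25, 1996

Step 1 runs from Mar 18, 1996, when the award decision is issued. 7 days after Mar 18, 1996 is Mar 25, 1996.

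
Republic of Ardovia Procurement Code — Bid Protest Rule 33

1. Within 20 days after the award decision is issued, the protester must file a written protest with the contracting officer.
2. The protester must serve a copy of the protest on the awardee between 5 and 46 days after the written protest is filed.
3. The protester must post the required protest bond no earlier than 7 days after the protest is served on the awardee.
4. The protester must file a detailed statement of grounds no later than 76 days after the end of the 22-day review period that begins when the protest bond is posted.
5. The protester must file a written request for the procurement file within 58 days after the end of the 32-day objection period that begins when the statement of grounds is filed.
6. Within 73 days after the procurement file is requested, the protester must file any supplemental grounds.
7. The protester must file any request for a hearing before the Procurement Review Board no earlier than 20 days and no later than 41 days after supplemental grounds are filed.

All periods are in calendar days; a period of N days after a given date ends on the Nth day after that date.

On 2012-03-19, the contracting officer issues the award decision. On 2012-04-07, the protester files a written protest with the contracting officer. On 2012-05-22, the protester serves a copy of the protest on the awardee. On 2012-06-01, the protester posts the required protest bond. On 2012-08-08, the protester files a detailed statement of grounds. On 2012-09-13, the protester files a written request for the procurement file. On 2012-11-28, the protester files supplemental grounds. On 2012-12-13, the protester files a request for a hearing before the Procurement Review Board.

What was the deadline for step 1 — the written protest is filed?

2012-04-08

Step 1 runs from 2012-03-19, when the award decision is issued. 20 days after 2012-03-19 is 2012-04-08.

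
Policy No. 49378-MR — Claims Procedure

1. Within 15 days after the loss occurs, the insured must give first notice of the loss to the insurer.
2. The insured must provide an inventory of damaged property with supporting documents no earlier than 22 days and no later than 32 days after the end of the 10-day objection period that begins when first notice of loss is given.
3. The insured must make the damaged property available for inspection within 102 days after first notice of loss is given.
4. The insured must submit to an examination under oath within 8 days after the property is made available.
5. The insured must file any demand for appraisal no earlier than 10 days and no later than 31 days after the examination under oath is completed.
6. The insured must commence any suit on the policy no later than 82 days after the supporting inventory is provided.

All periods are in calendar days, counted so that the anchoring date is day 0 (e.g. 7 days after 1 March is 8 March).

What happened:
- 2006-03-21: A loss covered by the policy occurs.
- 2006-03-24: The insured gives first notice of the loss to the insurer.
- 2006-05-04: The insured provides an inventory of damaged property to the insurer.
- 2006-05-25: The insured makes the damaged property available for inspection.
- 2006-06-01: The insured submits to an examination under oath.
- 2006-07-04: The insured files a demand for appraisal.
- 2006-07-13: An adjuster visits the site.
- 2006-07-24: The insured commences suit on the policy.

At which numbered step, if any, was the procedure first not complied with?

Step 1: 15 days after 2006-03-21 (when the loss occurs) is 2006-04-05; completed 2006-03-24, before the deadline.
Step 2: the window is 22–32 days after 2006-04-03 (end of the 10-day objection period, which began when first notice of loss is given on 2006-03-24), so 2006-04-25 through 2006-05-05; 2006-05-04 falls inside that range.
Step 3: 102 days after 2006-03-24 (when first notice of loss is given) is 2006-07-04; 2006-05-25 is within that limit.
Step 4: 8 days after 2006-05-25 (when the property is made available) is 2006-06-02; completed 2006-06-01, before the deadline.
Step 5: the window is 10–31 days after 2006-06-01 (when the examination under oath is completed), so 2006-06-11 through 2006-07-02; 2006-07-04 is 2 days past the end of the window.

Step 5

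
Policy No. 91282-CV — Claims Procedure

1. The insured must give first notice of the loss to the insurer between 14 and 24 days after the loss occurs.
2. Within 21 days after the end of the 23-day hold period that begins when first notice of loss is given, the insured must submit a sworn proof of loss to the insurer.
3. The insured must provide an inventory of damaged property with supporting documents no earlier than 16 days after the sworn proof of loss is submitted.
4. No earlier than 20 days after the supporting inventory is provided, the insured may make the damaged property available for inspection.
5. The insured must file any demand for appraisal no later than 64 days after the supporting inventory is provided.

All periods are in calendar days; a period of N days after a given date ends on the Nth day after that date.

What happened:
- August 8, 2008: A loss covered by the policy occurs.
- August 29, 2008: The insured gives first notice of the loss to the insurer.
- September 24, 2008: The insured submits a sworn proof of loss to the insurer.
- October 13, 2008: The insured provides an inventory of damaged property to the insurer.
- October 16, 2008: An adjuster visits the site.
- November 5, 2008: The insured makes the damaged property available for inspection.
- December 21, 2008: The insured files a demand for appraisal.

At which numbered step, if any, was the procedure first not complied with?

(1) the permitted window runs from August 8, 2008 + 14 = August 22, 2008 to August 8, 2008 + 24 = September 1, 2008; August 29, 2008 falls inside that range.
(2) due by September 21, 2008 + 21 days = October 12, 2008; completed September 24, 2008, before the deadline.
(3) permitted from September 24, 2008 + 16 days = October 10, 2008 onward; October 13, 2008 is on or after that date.
(4) permitted from October 13, 2008 + 20 days = November 2, 2008 onward; November 5, 2008 is on or after that date.
(5) due by October 13, 2008 + 64 days = December 16, 2008; not done until December 21, 2008, 5 days after the deadline.
No need to go further; step 5 was not satisfied.

Step 5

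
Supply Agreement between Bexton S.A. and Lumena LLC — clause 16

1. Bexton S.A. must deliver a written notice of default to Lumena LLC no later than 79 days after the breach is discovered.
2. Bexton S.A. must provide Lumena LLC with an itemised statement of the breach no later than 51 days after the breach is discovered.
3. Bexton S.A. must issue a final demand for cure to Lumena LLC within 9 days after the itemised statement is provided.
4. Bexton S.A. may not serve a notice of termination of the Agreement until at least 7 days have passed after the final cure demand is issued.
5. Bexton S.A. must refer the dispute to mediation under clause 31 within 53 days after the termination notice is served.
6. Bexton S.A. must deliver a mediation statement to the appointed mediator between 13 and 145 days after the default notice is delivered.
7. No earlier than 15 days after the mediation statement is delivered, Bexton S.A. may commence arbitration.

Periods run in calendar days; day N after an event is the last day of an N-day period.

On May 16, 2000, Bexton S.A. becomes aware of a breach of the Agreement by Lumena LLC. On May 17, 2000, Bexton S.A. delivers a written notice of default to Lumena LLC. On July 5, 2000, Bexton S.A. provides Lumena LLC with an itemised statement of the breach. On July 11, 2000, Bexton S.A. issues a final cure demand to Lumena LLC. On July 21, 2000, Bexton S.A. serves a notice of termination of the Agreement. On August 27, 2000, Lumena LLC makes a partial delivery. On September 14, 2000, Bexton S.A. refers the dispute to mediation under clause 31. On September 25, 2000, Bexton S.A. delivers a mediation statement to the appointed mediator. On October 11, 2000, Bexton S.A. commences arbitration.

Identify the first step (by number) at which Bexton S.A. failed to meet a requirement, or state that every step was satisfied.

(1) due by May 16, 2000 + 79 days = August 3, 2000; done May 17, 2000 — timely.
(2) due by May 16, 2000 + 51 days = July 6, 2000; done July 5, 2000 — timely.
(3) due by July 5, 2000 + 9 days = July 14, 2000; July 11, 2000 is within that limit.
(4) permitted from July 11, 2000 + 7 days = July 18, 2000 onward; done July 21, 2000, after the minimum wait.
(5) due by July 21, 2000 + 53 days = September 12, 2000; September 14, 2000 misses that deadline by 2 days.
The analysis stops there.

Step 5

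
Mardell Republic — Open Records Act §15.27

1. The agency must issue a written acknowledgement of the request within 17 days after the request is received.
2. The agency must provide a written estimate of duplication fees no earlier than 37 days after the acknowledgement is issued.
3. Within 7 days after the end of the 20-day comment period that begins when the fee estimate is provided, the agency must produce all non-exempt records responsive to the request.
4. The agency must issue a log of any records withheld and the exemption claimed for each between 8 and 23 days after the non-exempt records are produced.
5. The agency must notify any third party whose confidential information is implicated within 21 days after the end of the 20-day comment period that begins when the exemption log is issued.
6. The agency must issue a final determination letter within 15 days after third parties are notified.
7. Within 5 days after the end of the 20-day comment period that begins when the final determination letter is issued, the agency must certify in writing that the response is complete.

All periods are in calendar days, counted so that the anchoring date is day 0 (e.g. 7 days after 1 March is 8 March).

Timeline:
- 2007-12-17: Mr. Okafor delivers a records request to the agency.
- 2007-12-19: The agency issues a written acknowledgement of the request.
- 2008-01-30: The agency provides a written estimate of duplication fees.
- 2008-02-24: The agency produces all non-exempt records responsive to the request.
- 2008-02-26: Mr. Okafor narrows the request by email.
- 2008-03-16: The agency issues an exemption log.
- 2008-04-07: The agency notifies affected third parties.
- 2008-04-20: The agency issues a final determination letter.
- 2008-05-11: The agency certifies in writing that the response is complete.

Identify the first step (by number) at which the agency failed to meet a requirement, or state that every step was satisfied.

None — every step was satisfied

(1) due by 2007-12-17 + 17 days = 2008-01-03; completed 2007-12-19, before the deadline.
(2) permitted from 2007-12-19 + 37 days = 2008-01-25 onward; done 2008-01-30, after the minimum wait.
(3) due by 2008-02-19 + 7 days = 2008-02-26; completed 2008-02-24, before the deadline.
(4) the permitted window runs from 2008-02-24 + 8 = 2008-03-03 to 2008-02-24 + 23 = 2008-03-18; done 2008-03-16 — within the window.
(5) due by 2008-04-05 + 21 days = 2008-04-26; completed 2008-04-07, before the deadline.
(6) due by 2008-04-07 + 15 days = 2008-04-22; done 2008-04-20 — timely.
(7) due by 2008-05-10 + 5 days = 2008-05-15; 2008-05-11 is within that limit.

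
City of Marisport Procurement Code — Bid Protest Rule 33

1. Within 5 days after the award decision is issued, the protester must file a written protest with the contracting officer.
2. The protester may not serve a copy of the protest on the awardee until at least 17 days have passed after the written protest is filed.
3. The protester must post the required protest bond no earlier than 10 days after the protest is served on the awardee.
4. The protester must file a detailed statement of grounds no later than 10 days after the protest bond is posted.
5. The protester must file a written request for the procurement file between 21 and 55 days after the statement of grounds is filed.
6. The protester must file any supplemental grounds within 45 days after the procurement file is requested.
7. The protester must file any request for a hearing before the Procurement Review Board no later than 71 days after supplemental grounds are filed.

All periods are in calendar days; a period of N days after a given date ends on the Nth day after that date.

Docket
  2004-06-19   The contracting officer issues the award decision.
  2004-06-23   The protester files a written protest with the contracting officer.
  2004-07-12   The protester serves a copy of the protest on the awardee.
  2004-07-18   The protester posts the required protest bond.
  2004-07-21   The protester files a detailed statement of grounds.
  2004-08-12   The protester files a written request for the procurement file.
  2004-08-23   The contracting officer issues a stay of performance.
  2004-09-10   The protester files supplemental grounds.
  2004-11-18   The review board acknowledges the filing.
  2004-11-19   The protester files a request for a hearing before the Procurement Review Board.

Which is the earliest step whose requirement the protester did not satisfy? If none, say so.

Step 1 — counting 5 days from 2004-06-19 (when the award decision is issued) gives a deadline of 2004-06-24; completed 2004-06-23, before the deadline.
Step 2 — must wait 17 days from 2004-06-23 (when the written protest is filed), so not before 2004-07-10; 2004-07-12 is on or after that date.
Step 3 — must wait 10 days from 2004-07-12 (when the protest is served on the awardee), so not before 2004-07-22; acted on 2004-07-18, 4 days prematurely.

Step 3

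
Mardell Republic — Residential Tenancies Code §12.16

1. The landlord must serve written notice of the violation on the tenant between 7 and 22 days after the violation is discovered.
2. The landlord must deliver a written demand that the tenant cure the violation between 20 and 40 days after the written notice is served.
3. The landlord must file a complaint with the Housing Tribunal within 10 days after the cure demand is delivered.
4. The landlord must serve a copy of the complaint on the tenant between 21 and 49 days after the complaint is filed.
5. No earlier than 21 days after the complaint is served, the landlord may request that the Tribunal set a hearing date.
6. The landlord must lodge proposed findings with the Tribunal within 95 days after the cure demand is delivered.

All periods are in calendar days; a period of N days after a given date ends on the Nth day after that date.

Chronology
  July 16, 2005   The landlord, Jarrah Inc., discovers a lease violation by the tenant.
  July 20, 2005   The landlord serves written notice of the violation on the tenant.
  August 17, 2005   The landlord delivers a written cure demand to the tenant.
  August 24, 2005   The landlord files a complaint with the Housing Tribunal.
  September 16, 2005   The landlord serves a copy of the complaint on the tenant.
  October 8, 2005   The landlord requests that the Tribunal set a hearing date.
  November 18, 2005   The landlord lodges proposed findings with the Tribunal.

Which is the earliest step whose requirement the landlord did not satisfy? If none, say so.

Step 1 — 7 and 22 days from July 16, 2005 (when the violation is discovered) are July 23, 2005 and August 7, 2005 respectively; done July 20, 2005 — 3 days before the window opened.
The procedure was therefore not followed at step 1.

Step 1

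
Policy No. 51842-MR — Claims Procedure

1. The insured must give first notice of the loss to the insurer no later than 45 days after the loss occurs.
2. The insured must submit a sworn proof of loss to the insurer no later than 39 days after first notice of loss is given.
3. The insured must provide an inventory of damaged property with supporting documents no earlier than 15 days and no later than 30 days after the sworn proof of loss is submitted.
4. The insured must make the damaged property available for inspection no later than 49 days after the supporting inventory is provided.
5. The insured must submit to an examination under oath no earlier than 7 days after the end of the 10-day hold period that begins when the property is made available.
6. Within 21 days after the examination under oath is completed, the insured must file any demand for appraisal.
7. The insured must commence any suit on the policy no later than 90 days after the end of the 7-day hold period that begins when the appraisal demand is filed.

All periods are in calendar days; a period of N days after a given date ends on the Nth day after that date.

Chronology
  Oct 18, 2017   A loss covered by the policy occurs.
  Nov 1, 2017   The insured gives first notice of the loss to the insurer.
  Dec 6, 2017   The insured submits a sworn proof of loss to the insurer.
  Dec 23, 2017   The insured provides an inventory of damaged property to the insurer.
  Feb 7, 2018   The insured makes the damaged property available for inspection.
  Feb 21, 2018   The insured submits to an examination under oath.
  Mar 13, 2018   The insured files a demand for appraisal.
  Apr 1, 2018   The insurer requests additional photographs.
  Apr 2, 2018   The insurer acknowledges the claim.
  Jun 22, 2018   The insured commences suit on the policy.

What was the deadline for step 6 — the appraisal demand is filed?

Mar 14, 2018

Step 6 runs from Feb 21, 2018, when the examination under oath is completed. 21 days after Feb 21, 2018 is Mar 14, 2018.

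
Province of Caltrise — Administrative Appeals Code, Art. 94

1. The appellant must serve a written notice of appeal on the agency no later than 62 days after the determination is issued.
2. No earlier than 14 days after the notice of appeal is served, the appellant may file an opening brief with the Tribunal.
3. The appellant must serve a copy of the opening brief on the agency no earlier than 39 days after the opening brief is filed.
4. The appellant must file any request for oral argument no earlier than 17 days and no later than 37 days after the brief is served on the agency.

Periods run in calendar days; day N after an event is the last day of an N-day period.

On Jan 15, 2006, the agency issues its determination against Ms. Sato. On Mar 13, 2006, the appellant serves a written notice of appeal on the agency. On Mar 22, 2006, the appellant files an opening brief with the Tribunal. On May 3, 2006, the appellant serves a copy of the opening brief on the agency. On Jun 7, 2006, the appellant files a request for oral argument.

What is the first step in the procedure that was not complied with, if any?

Step 1: 62 days after Jan 15, 2006 (when the determination is issued) is Mar 18, 2006; done Mar 13, 2006 — timely.
Step 2: the earliest permitted date is 14 days after Mar 13, 2006 (when the notice of appeal is served), i.e. Mar 27, 2006; Mar 22, 2006 is 5 days before the earliest permitted date.

Step 2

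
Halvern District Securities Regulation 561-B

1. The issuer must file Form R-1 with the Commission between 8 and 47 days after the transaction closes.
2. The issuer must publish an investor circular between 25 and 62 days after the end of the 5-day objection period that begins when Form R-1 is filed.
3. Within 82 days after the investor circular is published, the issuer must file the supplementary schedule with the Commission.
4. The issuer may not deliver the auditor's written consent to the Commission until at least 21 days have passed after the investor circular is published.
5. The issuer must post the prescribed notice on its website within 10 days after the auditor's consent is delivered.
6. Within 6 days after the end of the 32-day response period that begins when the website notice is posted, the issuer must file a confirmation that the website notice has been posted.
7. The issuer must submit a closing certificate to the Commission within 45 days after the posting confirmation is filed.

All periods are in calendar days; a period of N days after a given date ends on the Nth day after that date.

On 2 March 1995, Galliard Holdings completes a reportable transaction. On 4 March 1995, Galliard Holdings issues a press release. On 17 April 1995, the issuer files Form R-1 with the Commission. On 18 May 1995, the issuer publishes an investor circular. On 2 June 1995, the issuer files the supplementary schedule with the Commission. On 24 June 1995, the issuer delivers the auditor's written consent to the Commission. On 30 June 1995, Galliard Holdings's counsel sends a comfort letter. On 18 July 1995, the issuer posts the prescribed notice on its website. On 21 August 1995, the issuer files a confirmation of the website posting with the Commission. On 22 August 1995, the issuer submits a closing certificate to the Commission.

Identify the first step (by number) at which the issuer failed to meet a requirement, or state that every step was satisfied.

Step 1 — 8 and 47 days from 2 March 1995 (when the transaction closes) are 10 March 1995 and 18 April 1995 respectively; 17 April 1995 falls inside that range.
Step 2 — 25 and 62 days from 22 April 1995 (end of the 5-day objection period, which began when Form R-1 is filed on 17 April 1995) are 17 May 1995 and 23 June 1995 respectively; done 18 May 1995 — within the window.
Step 3 — counting 82 days from 18 May 1995 (when the investor circular is published) gives a deadline of 8 August 1995; done 2 June 1995 — timely.
Step 4 — must wait 21 days from 18 May 1995 (when the investor circular is published), so not before 8 June 1995; done 24 June 1995 — permitted.
Step 5 — counting 10 days from 24 June 1995 (when the auditor's consent is delivered) gives a deadline of 4 July 1995; 18 July 1995 misses that deadline by 14 days.

Step 5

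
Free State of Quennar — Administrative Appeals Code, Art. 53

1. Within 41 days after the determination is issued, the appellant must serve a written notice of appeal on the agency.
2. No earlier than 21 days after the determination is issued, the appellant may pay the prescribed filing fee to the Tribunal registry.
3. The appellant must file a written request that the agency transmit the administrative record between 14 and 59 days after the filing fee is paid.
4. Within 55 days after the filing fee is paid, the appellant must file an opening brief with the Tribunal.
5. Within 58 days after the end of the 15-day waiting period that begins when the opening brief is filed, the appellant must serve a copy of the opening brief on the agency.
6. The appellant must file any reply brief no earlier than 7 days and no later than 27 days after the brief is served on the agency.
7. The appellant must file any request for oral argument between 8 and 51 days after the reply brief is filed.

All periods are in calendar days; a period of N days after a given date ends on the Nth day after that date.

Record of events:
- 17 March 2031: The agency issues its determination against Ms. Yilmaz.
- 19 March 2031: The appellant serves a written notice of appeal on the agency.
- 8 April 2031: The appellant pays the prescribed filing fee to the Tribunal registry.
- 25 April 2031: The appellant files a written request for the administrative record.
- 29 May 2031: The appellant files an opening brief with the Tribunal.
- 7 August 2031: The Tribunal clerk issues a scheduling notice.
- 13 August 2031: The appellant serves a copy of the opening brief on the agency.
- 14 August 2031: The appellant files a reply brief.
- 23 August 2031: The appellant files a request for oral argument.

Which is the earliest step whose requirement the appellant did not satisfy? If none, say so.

Step 5

(1) due by 17 March 2031 + 41 days = 27 April 2031; 19 March 2031 is within that limit.
(2) permitted from 17 March 2031 + 21 days = 7 April 2031 onward; done 8 April 2031 — permitted.
(3) the permitted window runs from 8 April 2031 + 14 = 22 April 2031 to 8 April 2031 + 59 = 6 June 2031; done 25 April 2031, which is between those dates.
(4) due by 8 April 2031 + 55 days = 2 June 2031; done 29 May 2031 — timely.
(5) due by 13 June 2031 + 58 days = 10 August 2031; 13 August 2031 misses that deadline by 3 days.
Later steps need not be reached.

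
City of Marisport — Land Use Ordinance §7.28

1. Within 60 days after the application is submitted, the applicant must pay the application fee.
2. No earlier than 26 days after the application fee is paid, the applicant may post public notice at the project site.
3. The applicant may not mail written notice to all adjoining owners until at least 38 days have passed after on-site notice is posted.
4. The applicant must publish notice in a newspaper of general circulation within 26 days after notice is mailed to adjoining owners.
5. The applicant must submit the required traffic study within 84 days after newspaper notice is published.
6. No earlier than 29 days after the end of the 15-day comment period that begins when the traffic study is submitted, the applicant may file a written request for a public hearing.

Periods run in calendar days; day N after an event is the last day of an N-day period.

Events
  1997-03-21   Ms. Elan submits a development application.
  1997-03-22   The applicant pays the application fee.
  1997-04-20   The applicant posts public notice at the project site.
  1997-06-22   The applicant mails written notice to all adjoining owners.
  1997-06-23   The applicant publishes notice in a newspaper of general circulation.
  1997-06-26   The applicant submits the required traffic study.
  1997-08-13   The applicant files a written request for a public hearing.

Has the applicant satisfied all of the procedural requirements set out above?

Yes

Step 1 — counting 60 days from 1997-03-21 (when the application is submitted) gives a deadline of 1997-05-20; completed 1997-03-22, before the deadline.
Step 2 — must wait 26 days from 1997-03-22 (when the application fee is paid), so not before 1997-04-17; done 1997-04-20, after the minimum wait.
Step 3 — must wait 38 days from 1997-04-20 (when on-site notice is posted), so not before 1997-05-28; done 1997-06-22, after the minimum wait.
Step 4 — counting 26 days from 1997-06-22 (when notice is mailed to adjoining owners) gives a deadline of 1997-07-18; done 1997-06-23 — timely.
Step 5 — counting 84 days from 1997-06-23 (when newspaper notice is published) gives a deadline of 1997-09-15; 1997-06-26 is within that limit.
Step 6 — must wait 29 days from 1997-07-11 (end of the 15-day comment period, which began when the traffic study is submitted on 1997-06-26), so not before 1997-08-09; done 1997-08-13, after the minimum wait.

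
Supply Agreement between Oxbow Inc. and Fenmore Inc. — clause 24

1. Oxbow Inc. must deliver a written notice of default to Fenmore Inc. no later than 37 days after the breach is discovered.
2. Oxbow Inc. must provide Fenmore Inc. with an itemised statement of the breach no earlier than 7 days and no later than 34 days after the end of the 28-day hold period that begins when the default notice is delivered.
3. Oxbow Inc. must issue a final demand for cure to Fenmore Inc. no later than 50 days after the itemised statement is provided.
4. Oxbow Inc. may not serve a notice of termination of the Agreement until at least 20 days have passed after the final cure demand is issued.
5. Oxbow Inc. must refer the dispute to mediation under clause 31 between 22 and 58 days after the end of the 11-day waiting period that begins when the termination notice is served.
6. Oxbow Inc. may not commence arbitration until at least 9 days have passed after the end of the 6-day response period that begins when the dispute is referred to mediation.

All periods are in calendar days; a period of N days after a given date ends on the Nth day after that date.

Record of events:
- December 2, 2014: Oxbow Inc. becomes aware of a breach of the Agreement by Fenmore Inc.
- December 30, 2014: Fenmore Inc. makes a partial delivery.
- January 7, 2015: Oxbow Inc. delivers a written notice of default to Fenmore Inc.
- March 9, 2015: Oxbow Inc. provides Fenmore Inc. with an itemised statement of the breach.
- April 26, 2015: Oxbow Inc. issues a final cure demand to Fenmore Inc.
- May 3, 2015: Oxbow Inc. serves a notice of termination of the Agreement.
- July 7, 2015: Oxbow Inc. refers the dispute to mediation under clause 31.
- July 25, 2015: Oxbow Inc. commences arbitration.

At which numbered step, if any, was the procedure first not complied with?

Step 4

Step 1: 37 days after December 2, 2014 (when the breach is discovered) is January 8, 2015; January 7, 2015 is within that limit.
Step 2: the window is 7–34 days after February 4, 2015 (end of the 28-day hold period, which began when the default notice is delivered on January 7, 2015), so February 11, 2015 through March 10, 2015; done March 9, 2015, which is between those dates.
Step 3: 50 days after March 9, 2015 (when the itemised statement is provided) is April 28, 2015; done April 26, 2015 — timely.
Step 4: the earliest permitted date is 20 days after April 26, 2015 (when the final cure demand is issued), i.e. May 16, 2015; acted on May 3, 2015, 13 days prematurely.
Later steps need not be reached.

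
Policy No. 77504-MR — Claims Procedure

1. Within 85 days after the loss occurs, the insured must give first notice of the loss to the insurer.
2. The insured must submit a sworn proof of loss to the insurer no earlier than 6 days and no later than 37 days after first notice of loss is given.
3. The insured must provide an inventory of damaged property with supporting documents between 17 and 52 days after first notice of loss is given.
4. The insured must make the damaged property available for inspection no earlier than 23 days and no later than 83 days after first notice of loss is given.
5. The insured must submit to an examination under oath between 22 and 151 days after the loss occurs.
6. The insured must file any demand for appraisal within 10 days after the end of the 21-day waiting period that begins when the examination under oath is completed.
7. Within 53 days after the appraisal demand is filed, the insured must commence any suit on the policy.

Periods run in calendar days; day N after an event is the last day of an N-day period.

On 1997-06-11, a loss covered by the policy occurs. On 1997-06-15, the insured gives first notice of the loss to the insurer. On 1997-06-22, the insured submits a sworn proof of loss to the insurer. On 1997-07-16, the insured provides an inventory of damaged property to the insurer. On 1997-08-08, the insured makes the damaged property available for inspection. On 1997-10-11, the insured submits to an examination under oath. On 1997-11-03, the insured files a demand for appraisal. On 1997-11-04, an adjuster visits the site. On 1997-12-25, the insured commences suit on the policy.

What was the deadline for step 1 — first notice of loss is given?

Step 1 runs from 1997-06-11, when the loss occurs. 85 days after 1997-06-11 is 1997-09-04.

1997-09-04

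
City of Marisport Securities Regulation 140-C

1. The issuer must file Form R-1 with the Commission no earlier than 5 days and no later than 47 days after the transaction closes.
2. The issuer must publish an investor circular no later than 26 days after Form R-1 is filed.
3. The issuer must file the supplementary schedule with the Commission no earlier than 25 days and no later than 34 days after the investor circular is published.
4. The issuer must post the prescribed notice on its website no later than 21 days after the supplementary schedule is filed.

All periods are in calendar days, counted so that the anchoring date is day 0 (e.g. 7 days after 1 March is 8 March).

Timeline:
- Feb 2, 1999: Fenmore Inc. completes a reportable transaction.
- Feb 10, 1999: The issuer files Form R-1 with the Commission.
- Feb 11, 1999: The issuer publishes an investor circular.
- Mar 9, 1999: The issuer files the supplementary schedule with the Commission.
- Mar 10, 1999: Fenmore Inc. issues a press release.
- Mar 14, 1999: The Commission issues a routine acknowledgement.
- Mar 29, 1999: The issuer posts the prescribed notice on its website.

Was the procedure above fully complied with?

Step 1 — 5 and 47 days from Feb 2, 1999 (when the transaction closes) are Feb 7, 1999 and Mar 21, 1999 respectively; Feb 10, 1999 falls inside that range.
Step 2 — counting 26 days from Feb 10, 1999 (when Form R-1 is filed) gives a deadline of Mar 8, 1999; done Feb 11, 1999 — timely.
Step 3 — 25 and 34 days from Feb 11, 1999 (when the investor circular is published) are Mar 8, 1999 and Mar 17, 1999 respectively; done Mar 9, 1999, which is between those dates.
Step 4 — counting 21 days from Mar 9, 1999 (when the supplementary schedule is filed) gives a deadline of Mar 30, 1999; completed Mar 29, 1999, before the deadline.

Yes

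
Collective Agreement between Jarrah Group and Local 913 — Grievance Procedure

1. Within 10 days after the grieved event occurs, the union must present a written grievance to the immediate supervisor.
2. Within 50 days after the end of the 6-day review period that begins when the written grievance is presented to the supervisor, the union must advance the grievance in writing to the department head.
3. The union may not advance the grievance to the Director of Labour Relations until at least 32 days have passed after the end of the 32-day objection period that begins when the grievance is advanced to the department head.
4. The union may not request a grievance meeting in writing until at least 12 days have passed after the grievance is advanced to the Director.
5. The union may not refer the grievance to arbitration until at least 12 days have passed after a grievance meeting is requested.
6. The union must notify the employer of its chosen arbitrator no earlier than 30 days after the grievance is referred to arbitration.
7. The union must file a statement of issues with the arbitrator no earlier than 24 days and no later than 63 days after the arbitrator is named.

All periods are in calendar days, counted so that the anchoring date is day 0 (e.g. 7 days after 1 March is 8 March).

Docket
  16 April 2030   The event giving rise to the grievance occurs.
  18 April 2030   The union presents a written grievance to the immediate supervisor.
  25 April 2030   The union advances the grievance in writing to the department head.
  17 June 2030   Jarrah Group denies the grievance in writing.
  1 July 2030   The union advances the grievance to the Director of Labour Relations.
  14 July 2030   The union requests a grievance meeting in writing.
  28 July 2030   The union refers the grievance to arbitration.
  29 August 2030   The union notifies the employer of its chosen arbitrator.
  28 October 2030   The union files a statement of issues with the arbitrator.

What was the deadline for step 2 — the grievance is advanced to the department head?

The written grievance is presented to the supervisor on 18 April 2030; the 6-day review period therefore ends 24 April 2030, and step 2 runs from that date. 50 days after 24 April 2030 is 13 June 2030.

13 June 2030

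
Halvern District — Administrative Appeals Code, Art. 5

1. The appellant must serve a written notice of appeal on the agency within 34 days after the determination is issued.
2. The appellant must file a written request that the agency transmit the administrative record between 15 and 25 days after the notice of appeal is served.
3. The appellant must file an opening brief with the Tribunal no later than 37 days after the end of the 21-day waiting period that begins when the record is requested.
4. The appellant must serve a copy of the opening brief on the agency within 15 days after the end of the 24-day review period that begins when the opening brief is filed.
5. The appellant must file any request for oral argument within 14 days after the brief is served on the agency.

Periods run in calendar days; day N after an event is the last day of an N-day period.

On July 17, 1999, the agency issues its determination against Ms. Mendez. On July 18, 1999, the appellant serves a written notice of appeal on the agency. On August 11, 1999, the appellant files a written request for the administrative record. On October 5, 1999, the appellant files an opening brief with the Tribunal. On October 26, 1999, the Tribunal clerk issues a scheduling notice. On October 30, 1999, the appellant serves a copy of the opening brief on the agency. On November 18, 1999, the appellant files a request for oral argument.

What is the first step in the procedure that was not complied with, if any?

(1) due by July 17, 1999 + 34 days = August 20, 1999; completed July 18, 1999, before the deadline.
(2) the permitted window runs from July 18, 1999 + 15 = August 2, 1999 to July 18, 1999 + 25 = August 12, 1999; done August 11, 1999, which is between those dates.
(3) due by September 1, 1999 + 37 days = October 8, 1999; done October 5, 1999 — timely.
(4) due by October 29, 1999 + 15 days = November 13, 1999; done October 30, 1999 — timely.
(5) due by October 30, 1999 + 14 days = November 13, 1999; November 18, 1999 misses that deadline by 5 days.

Step 5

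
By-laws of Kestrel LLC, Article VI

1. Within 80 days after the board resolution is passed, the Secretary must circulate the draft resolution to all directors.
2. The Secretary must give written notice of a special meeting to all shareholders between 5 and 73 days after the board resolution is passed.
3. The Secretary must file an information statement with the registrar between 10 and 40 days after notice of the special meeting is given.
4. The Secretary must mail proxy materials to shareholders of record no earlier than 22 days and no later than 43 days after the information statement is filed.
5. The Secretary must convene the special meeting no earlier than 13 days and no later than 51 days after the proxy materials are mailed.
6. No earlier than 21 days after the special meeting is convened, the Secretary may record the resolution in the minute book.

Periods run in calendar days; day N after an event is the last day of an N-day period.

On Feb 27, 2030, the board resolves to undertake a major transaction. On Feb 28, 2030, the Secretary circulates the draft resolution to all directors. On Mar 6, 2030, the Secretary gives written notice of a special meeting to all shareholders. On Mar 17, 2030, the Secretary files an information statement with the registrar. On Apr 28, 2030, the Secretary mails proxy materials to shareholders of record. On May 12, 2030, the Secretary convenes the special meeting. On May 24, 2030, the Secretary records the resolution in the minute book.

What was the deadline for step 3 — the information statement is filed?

Apr 15, 2030

Step 3 runs from Mar 6, 2030, when notice of the special meeting is given. The window is 10–40 days after Mar 6, 2030; it closes on Apr 15, 2030.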